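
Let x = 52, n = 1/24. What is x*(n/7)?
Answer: 13/42 ≈ 0.30952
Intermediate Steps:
n = 1/24 (n = 1*(1/24) = 1/24 ≈ 0.041667)
x*(n/7) = 52*((1/24)/7) = 52*((1/24)*(1/7)) = 52*(1/168) = 13/42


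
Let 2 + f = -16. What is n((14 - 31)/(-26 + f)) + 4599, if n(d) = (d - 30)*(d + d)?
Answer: 4429681/968 ≈ 4576.1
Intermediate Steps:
f = -18 (f = -2 - 16 = -18)
n(d) = 2*d*(-30 + d) (n(d) = (-30 + d)*(2*d) = 2*d*(-30 + d))
n((14 - 31)/(-26 + f)) + 4599 = 2*((14 - 31)/(-26 - 18))*(-30 + (14 - 31)/(-26 - 18)) + 4599 = 2*(-17/(-44))*(-30 - 17/(-44)) + 4599 = 2*(-17*(-1/44))*(-30 - 17*(-1/44)) + 4599 = 2*(17/44)*(-30 + 17/44) + 4599 = 2*(17/44)*(-1303/44) + 4599 = -22151/968 + 4599 = 4429681/968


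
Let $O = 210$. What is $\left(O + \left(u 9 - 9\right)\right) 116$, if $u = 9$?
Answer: $32712$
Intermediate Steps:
$\left(O + \left(u 9 - 9\right)\right) 116 = \left(210 + \left(9 \cdot 9 - 9\right)\right) 116 = \left(210 + \left(81 - 9\right)\right) 116 = \left(210 + 72\right) 116 = 282 \cdot 116 = 32712$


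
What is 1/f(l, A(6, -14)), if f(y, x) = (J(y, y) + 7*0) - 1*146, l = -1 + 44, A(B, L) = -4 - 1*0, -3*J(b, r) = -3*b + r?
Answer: -3/352 ≈ -0.0085227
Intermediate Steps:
J(b, r) = b - r/3 (J(b, r) = -(-3*b + r)/3 = -(r - 3*b)/3 = b - r/3)
A(B, L) = -4 (A(B, L) = -4 + 0 = -4)
l = 43
f(y, x) = -146 + 2*y/3 (f(y, x) = ((y - y/3) + 7*0) - 1*146 = (2*y/3 + 0) - 146 = 2*y/3 - 146 = -146 + 2*y/3)
1/f(l, A(6, -14)) = 1/(-146 + (2/3)*43) = 1/(-146 + 86/3) = 1/(-352/3) = -3/352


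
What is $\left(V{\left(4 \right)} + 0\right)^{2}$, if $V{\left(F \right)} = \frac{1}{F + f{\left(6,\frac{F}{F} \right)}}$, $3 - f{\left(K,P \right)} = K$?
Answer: $1$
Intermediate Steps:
$f{\left(K,P \right)} = 3 - K$
$V{\left(F \right)} = \frac{1}{-3 + F}$ ($V{\left(F \right)} = \frac{1}{F + \left(3 - 6\right)} = \frac{1}{F - 3} = \frac{1}{-3 + F}$)
$\left(V{\left(4 \right)} + 0\right)^{2} = \left(\frac{1}{-3 + 4} + 0\right)^{2} = \left(1^{-1} + 0\right)^{2} = \left(1 + 0\right)^{2} = 1^{2} = 1$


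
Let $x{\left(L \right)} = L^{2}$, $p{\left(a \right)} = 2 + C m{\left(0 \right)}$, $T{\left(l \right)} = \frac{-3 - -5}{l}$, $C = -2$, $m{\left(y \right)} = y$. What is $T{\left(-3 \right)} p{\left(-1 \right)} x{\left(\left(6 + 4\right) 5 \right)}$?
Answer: $- \frac{10000}{3} \approx -3333.3$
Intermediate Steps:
$T{\left(l \right)} = \frac{2}{l}$ ($T{\left(l \right)} = \frac{-3 + 5}{l} = \frac{2}{l}$)
$p{\left(a \right)} = 2$ ($p{\left(a \right)} = 2 - 0 = 2 + 0 = 2$)
$T{\left(-3 \right)} p{\left(-1 \right)} x{\left(\left(6 + 4\right) 5 \right)} = \frac{2}{-3} \cdot 2 \left(\left(6 + 4\right) 5\right)^{2} = 2 \left(- \frac{1}{3}\right) 2 \left(10 \cdot 5\right)^{2} = \left(- \frac{2}{3}\right) 2 \cdot 50^{2} = \left(- \frac{4}{3}\right) 2500 = - \frac{10000}{3}$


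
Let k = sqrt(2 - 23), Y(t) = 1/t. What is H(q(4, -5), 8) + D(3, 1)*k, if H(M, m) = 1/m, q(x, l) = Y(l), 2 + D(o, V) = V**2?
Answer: 1/8 - I*sqrt(21) ≈ 0.125 - 4.5826*I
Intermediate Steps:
D(o, V) = -2 + V**2
q(x, l) = 1/l
k = I*sqrt(21) (k = sqrt(-21) = I*sqrt(21) ≈ 4.5826*I)
H(q(4, -5), 8) + D(3, 1)*k = 1/8 + (-2 + 1**2)*(I*sqrt(21)) = 1/8 + (-2 + 1)*(I*sqrt(21)) = 1/8 - I*sqrt(21)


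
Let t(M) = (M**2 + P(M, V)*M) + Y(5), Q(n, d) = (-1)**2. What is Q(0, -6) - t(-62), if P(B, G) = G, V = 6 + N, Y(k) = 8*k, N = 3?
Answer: -3325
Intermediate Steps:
V = 9 (V = 6 + 3 = 9)
Q(n, d) = 1
t(M) = 40 + M**2 + 9*M (t(M) = (M**2 + 9*M) + 8*5 = (M**2 + 9*M) + 40 = 40 + M**2 + 9*M)
Q(0, -6) - t(-62) = 1 - (40 + (-62)**2 + 9*(-62)) = 1 - (40 + 3844 - 558) = 1 - 1*3326 = 1 - 3326 = -3325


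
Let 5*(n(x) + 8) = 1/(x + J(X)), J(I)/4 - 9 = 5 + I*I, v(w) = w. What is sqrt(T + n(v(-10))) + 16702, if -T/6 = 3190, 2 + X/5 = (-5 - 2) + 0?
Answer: 16702 + I*sqrt(31765247128470)/40730 ≈ 16702.0 + 138.38*I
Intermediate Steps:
X = -45 (X = -10 + 5*((-5 - 2) + 0) = -10 + 5*(-7 + 0) = -10 + 5*(-7) = -10 - 35 = -45)
T = -19140 (T = -6*3190 = -19140)
J(I) = 56 + 4*I**2 (J(I) = 36 + 4*(5 + I*I) = 36 + 4*(5 + I**2) = 36 + (20 + 4*I**2) = 56 + 4*I**2)
n(x) = -8 + 1/(5*(8156 + x)) (n(x) = -8 + 1/(5*(x + (56 + 4*(-45)**2))) = -8 + 1/(5*(x + (56 + 4*2025))) = -8 + 1/(5*(x + (56 + 8100))) = -8 + 1/(5*(x + 8156)) = -8 + 1/(5*(8156 + x)))
sqrt(T + n(v(-10))) + 16702 = sqrt(-19140 + (-326239 - 40*(-10))/(5*(8156 - 10))) + 16702 = sqrt(-19140 + (1/5)*(-326239 + 400)/8146) + 16702 = sqrt(-19140 + (1/5)*(1/8146)*(-325839)) + 16702 = sqrt(-19140 - 325839/40730) + 16702 = sqrt(-779898039/40730) + 16702 = I*sqrt(31765247128470)/40730 + 16702 = 16702 + I*sqrt(31765247128470)/40730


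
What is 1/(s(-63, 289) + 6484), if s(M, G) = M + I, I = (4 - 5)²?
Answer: 1/6422 ≈ 0.00015571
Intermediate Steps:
I = 1 (I = (-1)² = 1)
s(M, G) = 1 + M (s(M, G) = M + 1 = 1 + M)
1/(s(-63, 289) + 6484) = 1/((1 - 63) + 6484) = 1/(-62 + 6484) = 1/6422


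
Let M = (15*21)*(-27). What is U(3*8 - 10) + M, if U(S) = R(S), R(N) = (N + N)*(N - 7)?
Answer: -8309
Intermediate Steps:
R(N) = 2*N*(-7 + N) (R(N) = (2*N)*(-7 + N) = 2*N*(-7 + N))
U(S) = 2*S*(-7 + S)
M = -8505 (M = 315*(-27) = -8505)
U(3*8 - 10) + M = 2*(3*8 - 10)*(-7 + (3*8 - 10)) - 8505 = 2*(24 - 10)*(-7 + (24 - 10)) - 8505 = 2*14*(-7 + 14) - 8505 = 2*14*7 - 8505 = 196 - 8505 = -8309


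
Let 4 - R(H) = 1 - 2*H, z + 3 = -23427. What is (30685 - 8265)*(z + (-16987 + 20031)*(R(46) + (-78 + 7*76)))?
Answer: 36942016920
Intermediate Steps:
z = -23430 (z = -3 - 23427 = -23430)
R(H) = 3 + 2*H (R(H) = 4 - (1 - 2*H) = 4 + (-1 + 2*H) = 3 + 2*H)
(30685 - 8265)*(z + (-16987 + 20031)*(R(46) + (-78 + 7*76))) = (30685 - 8265)*(-23430 + (-16987 + 20031)*((3 + 2*46) + (-78 + 7*76))) = 22420*(-23430 + 3044*((3 + 92) + (-78 + 532))) = 22420*(-23430 + 3044*(95 + 454)) = 22420*(-23430 + 3044*549) = 22420*(-23430 + 1671156) = 22420*1647726 = 36942016920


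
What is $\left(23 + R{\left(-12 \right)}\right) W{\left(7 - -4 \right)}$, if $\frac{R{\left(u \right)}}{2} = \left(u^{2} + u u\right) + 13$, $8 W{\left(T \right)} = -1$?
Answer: $- \frac{625}{8} \approx -78.125$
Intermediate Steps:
$W{\left(T \right)} = - \frac{1}{8}$ ($W{\left(T \right)} = \frac{1}{8} \left(-1\right) = - \frac{1}{8}$)
$R{\left(u \right)} = 26 + 4 u^{2}$ ($R{\left(u \right)} = 2 \left(\left(u^{2} + u u\right) + 13\right) = 2 \left(\left(u^{2} + u^{2}\right) + 13\right) = 2 \left(2 u^{2} + 13\right) = 2 \left(13 + 2 u^{2}\right) = 26 + 4 u^{2}$)
$\left(23 + R{\left(-12 \right)}\right) W{\left(7 - -4 \right)} = \left(23 + \left(26 + 4 \left(-12\right)^{2}\right)\right) \left(- \frac{1}{8}\right) = \left(23 + \left(26 + 4 \cdot 144\right)\right) \left(- \frac{1}{8}\right) = \left(23 + \left(26 + 576\right)\right) \left(- \frac{1}{8}\right) = \left(23 + 602\right) \left(- \frac{1}{8}\right) = 625 \left(- \frac{1}{8}\right) = - \frac{625}{8}$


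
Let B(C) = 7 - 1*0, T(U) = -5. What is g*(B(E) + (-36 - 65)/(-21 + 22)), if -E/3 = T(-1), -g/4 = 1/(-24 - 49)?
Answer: -376/73 ≈ -5.1507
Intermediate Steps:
g = 4/73 (g = -4/(-24 - 49) = -4/(-73) = -4*(-1/73) = 4/73 ≈ 0.054795)
E = 15 (E = -3*(-5) = 15)
B(C) = 7 (B(C) = 7 + 0 = 7)
g*(B(E) + (-36 - 65)/(-21 + 22)) = 4*(7 + (-36 - 65)/(-21 + 22))/73 = 4*(7 - 101/1)/73 = 4*(7 - 101*1)/73 = 4*(7 - 101)/73 = (4/73)*(-94) = -376/73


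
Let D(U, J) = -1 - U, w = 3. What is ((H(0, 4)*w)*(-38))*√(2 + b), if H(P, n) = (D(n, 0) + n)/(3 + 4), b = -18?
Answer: 456*I/7 ≈ 65.143*I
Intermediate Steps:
H(P, n) = -⅐ (H(P, n) = ((-1 - n) + n)/(3 + 4) = -1/7 = -1*⅐ = -⅐)
((H(0, 4)*w)*(-38))*√(2 + b) = (-⅐*3*(-38))*√(2 - 18) = (-3/7*(-38))*√(-16) = 114*(4*I)/7 = 456*I/7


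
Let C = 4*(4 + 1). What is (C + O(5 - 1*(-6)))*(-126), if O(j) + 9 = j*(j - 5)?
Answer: -9702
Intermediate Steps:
C = 20 (C = 4*5 = 20)
O(j) = -9 + j*(-5 + j) (O(j) = -9 + j*(j - 5) = -9 + j*(-5 + j))
(C + O(5 - 1*(-6)))*(-126) = (20 + (-9 + (5 - 1*(-6))² - 5*(5 - 1*(-6))))*(-126) = (20 + (-9 + (5 + 6)² - 5*(5 + 6)))*(-126) = (20 + (-9 + 11² - 5*11))*(-126) = (20 + (-9 + 121 - 55))*(-126) = (20 + 57)*(-126) = 77*(-126) = -9702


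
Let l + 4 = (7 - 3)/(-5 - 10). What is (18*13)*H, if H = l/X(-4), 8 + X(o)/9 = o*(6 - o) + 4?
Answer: 416/165 ≈ 2.5212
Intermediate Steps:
X(o) = -36 + 9*o*(6 - o) (X(o) = -72 + 9*(o*(6 - o) + 4) = -72 + 9*(4 + o*(6 - o)) = -72 + (36 + 9*o*(6 - o)) = -36 + 9*o*(6 - o))
l = -64/15 (l = -4 + (7 - 3)/(-5 - 10) = -4 + 4/(-15) = -4 + 4*(-1/15) = -4 - 4/15 = -64/15 ≈ -4.2667)
H = 16/1485 (H = -64/(15*(-36 - 9*(-4)² + 54*(-4))) = -64/(15*(-36 - 9*16 - 216)) = -64/(15*(-36 - 144 - 216)) = -64/15/(-396) = -64/15*(-1/396) = 16/1485 ≈ 0.010774)
(18*13)*H = (18*13)*(16/1485) = 234*(16/1485) = 416/165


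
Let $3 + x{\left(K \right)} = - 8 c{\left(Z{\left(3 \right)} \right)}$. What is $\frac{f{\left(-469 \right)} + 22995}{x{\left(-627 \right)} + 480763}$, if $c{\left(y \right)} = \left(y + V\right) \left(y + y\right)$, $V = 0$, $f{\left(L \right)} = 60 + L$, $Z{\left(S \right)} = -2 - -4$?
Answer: $\frac{11293}{240348} \approx 0.046986$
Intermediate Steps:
$Z{\left(S \right)} = 2$ ($Z{\left(S \right)} = -2 + 4 = 2$)
$c{\left(y \right)} = 2 y^{2}$ ($c{\left(y \right)} = \left(y + 0\right) \left(y + y\right) = y 2 y = 2 y^{2}$)
$x{\left(K \right)} = -67$ ($x{\left(K \right)} = -3 - 8 \cdot 2 \cdot 2^{2} = -3 - 8 \cdot 2 \cdot 4 = -3 - 64 = -67$)
$\frac{f{\left(-469 \right)} + 22995}{x{\left(-627 \right)} + 480763} = \frac{\left(60 - 469\right) + 22995}{-67 + 480763} = \frac{-409 + 22995}{480696} = 22586 \cdot \frac{1}{480696} = \frac{11293}{240348}$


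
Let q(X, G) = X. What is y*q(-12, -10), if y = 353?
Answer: -4236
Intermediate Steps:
y*q(-12, -10) = 353*(-12) = -4236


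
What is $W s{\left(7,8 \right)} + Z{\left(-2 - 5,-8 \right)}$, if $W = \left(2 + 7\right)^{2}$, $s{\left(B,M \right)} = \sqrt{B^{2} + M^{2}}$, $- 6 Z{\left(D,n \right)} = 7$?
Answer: $- \frac{7}{6} + 81 \sqrt{113} \approx 859.88$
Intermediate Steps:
$Z{\left(D,n \right)} = - \frac{7}{6}$ ($Z{\left(D,n \right)} = \left(- \frac{1}{6}\right) 7 = - \frac{7}{6}$)
$W = 81$ ($W = 9^{2} = 81$)
$W s{\left(7,8 \right)} + Z{\left(-2 - 5,-8 \right)} = 81 \sqrt{7^{2} + 8^{2}} - \frac{7}{6} = 81 \sqrt{49 + 64} - \frac{7}{6} = 81 \sqrt{113} - \frac{7}{6} = - \frac{7}{6} + 81 \sqrt{113}$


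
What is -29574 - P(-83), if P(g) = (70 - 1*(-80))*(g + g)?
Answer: -4674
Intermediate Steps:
P(g) = 300*g (P(g) = (70 + 80)*(2*g) = 150*(2*g) = 300*g)
-29574 - P(-83) = -29574 - 300*(-83) = -29574 - 1*(-24900) = -29574 + 24900 = -4674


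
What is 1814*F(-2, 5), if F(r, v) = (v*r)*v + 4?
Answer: -83444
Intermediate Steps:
F(r, v) = 4 + r*v**2 (F(r, v) = (r*v)*v + 4 = r*v**2 + 4 = 4 + r*v**2)
1814*F(-2, 5) = 1814*(4 - 2*5**2) = 1814*(4 - 2*25) = 1814*(4 - 50) = 1814*(-46) = -83444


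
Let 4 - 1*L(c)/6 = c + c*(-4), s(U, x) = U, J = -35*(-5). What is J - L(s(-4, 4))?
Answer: 223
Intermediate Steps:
J = 175
L(c) = 24 + 18*c (L(c) = 24 - 6*(c + c*(-4)) = 24 - 6*(c - 4*c) = 24 - (-18)*c = 24 + 18*c)
J - L(s(-4, 4)) = 175 - (24 + 18*(-4)) = 175 - (24 - 72) = 175 - 1*(-48) = 175 + 48 = 223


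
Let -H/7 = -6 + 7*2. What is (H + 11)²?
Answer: 2025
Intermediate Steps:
H = -56 (H = -7*(-6 + 7*2) = -7*(-6 + 14) = -7*8 = -56)
(H + 11)² = (-56 + 11)² = (-45)² = 2025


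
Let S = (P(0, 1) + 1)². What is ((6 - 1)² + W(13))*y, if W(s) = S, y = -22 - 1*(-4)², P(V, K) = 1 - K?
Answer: -988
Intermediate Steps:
y = -38 (y = -22 - 1*16 = -22 - 16 = -38)
S = 1 (S = ((1 - 1*1) + 1)² = ((1 - 1) + 1)² = (0 + 1)² = 1² = 1)
W(s) = 1
((6 - 1)² + W(13))*y = ((6 - 1)² + 1)*(-38) = (5² + 1)*(-38) = (25 + 1)*(-38) = 26*(-38) = -988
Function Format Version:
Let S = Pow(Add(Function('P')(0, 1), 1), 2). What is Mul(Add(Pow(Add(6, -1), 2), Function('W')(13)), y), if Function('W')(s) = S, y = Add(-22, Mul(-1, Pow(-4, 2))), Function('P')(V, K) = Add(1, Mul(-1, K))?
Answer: -988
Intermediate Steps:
y = -38 (y = Add(-22, Mul(-1, 16)) = Add(-22, -16) = -38)
S = 1 (S = Pow(Add(Add(1, Mul(-1, 1)), 1), 2) = Pow(Add(Add(1, -1), 1), 2) = Pow(Add(0, 1), 2) = Pow(1, 2) = 1)
Function('W')(s) = 1
Mul(Add(Pow(Add(6, -1), 2), Function('W')(13)), y) = Mul(Add(Pow(Add(6, -1), 2), 1), -38) = Mul(Add(Pow(5, 2), 1), -38) = Mul(Add(25, 1), -38) = Mul(26, -38) = -988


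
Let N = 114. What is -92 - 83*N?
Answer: -9554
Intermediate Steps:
-92 - 83*N = -92 - 83*114 = -92 - 9462 = -9554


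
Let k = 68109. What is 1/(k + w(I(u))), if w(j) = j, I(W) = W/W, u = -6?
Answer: 1/68110 ≈ 1.4682e-5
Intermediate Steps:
I(W) = 1
1/(k + w(I(u))) = 1/(68109 + 1) = 1/68110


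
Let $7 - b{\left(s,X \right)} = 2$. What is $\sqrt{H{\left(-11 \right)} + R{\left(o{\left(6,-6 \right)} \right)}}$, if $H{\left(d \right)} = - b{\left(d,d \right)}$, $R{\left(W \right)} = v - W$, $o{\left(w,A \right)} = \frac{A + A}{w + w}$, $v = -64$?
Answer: $2 i \sqrt{17} \approx 8.2462 i$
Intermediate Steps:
$b{\left(s,X \right)} = 5$ ($b{\left(s,X \right)} = 7 - 2 = 5$)
$o{\left(w,A \right)} = \frac{A}{w}$ ($o{\left(w,A \right)} = \frac{2 A}{2 w} = 2 A \frac{1}{2 w} = \frac{A}{w}$)
$R{\left(W \right)} = -64 - W$
$H{\left(d \right)} = -5$ ($H{\left(d \right)} = \left(-1\right) 5 = -5$)
$\sqrt{H{\left(-11 \right)} + R{\left(o{\left(6,-6 \right)} \right)}} = \sqrt{-5 - \left(64 - \frac{6}{6}\right)} = \sqrt{-5 - \left(64 - 1\right)} = \sqrt{-5 - 63} = \sqrt{-68} = 2 i \sqrt{17}$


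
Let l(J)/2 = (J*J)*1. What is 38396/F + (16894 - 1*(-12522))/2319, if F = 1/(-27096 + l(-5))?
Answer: -2408184573488/2319 ≈ -1.0385e+9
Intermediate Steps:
l(J) = 2*J**2 (l(J) = 2*((J*J)*1) = 2*(J**2*1) = 2*J**2)
F = -1/27046 (F = 1/(-27096 + 2*(-5)**2) = 1/(-27096 + 2*25) = 1/(-27096 + 50) = 1/(-27046) = -1/27046 ≈ -3.6974e-5)
38396/F + (16894 - 1*(-12522))/2319 = 38396/(-1/27046) + (16894 - 1*(-12522))/2319 = 38396*(-27046) + (16894 + 12522)*(1/2319) = -1038458216 + 29416*(1/2319) = -1038458216 + 29416/2319 = -2408184573488/2319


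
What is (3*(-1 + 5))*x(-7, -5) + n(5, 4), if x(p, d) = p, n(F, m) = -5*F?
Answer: -109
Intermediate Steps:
(3*(-1 + 5))*x(-7, -5) + n(5, 4) = (3*(-1 + 5))*(-7) - 5*5 = (3*4)*(-7) - 25 = 12*(-7) - 25 = -84 - 25 = -109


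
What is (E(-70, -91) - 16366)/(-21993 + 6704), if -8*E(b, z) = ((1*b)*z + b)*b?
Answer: -38759/15289 ≈ -2.5351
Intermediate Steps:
E(b, z) = -b*(b + b*z)/8 (E(b, z) = -((1*b)*z + b)*b/8 = -(b*z + b)*b/8 = -(b + b*z)*b/8 = -b*(b + b*z)/8)
(E(-70, -91) - 16366)/(-21993 + 6704) = ((⅛)*(-70)²*(-1 - 1*(-91)) - 16366)/(-21993 + 6704) = ((⅛)*4900*(-1 + 91) - 16366)/(-15289) = ((⅛)*4900*90 - 16366)*(-1/15289) = (55125 - 16366)*(-1/15289) = 38759*(-1/15289) = -38759/15289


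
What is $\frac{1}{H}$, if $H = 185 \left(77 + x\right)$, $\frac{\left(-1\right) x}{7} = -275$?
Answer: $\frac{1}{370370} \approx 2.7 \cdot 10^{-6}$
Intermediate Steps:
$x = 1925$ ($x = \left(-7\right) \left(-275\right) = 1925$)
$H = 370370$ ($H = 185 \left(77 + 1925\right) = 185 \cdot 2002 = 370370$)
$\frac{1}{H} = \frac{1}{370370}$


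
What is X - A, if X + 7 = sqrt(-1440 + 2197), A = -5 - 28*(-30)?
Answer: -842 + sqrt(757) ≈ -814.49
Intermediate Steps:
A = 835 (A = -5 + 840 = 835)
X = -7 + sqrt(757) (X = -7 + sqrt(-1440 + 2197) = -7 + sqrt(757) ≈ 20.514)
X - A = (-7 + sqrt(757)) - 1*835 = (-7 + sqrt(757)) - 835 = -842 + sqrt(757)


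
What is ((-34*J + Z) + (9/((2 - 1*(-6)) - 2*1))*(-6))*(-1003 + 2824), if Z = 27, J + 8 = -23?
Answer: 1952112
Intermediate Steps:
J = -31 (J = -8 - 23 = -31)
((-34*J + Z) + (9/((2 - 1*(-6)) - 2*1))*(-6))*(-1003 + 2824) = ((-34*(-31) + 27) + (9/((2 - 1*(-6)) - 2*1))*(-6))*(-1003 + 2824) = ((1054 + 27) + (9/((2 + 6) - 2))*(-6))*1821 = (1081 + (9/(8 - 2))*(-6))*1821 = (1081 + (9/6)*(-6))*1821 = (1081 + ((1/6)*9)*(-6))*1821 = (1081 + (3/2)*(-6))*1821 = (1081 - 9)*1821 = 1072*1821 = 1952112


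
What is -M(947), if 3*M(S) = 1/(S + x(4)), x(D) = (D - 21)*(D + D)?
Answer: -1/2433 ≈ -0.00041102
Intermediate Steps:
x(D) = 2*D*(-21 + D) (x(D) = (-21 + D)*(2*D) = 2*D*(-21 + D))
M(S) = 1/(3*(-136 + S)) (M(S) = 1/(3*(S + 2*4*(-21 + 4))) = 1/(3*(S + 2*4*(-17))) = 1/(3*(S - 136)) = 1/(3*(-136 + S)))
-M(947) = -1/(3*(-136 + 947)) = -1/(3*811) = -1*1/2433 = -1/2433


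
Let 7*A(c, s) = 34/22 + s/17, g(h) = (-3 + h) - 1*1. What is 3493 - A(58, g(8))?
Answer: 4572004/1309 ≈ 3492.7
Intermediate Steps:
g(h) = -4 + h (g(h) = (-3 + h) - 1 = -4 + h)
A(c, s) = 17/77 + s/119 (A(c, s) = (34/22 + s/17)/7 = (34*(1/22) + s*(1/17))/7 = (17/11 + s/17)/7 = 17/77 + s/119)
3493 - A(58, g(8)) = 3493 - (17/77 + (-4 + 8)/119) = 3493 - (17/77 + (1/119)*4) = 3493 - (17/77 + 4/119) = 3493 - 1*333/1309 = 3493 - 333/1309 = 4572004/1309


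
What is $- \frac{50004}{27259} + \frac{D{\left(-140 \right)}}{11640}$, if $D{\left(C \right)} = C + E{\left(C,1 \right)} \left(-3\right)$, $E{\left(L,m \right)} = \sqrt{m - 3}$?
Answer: $- \frac{29293141}{15864738} - \frac{i \sqrt{2}}{3880} \approx -1.8464 - 0.00036449 i$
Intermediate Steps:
$E{\left(L,m \right)} = \sqrt{-3 + m}$
$D{\left(C \right)} = C - 3 i \sqrt{2}$ ($D{\left(C \right)} = C + \sqrt{-3 + 1} \left(-3\right) = C + \sqrt{-2} \left(-3\right) = C + i \sqrt{2} \left(-3\right) = C - 3 i \sqrt{2}$)
$- \frac{50004}{27259} + \frac{D{\left(-140 \right)}}{11640} = - \frac{50004}{27259} + \frac{-140 - 3 i \sqrt{2}}{11640} = \left(-50004\right) \frac{1}{27259} + \left(-140 - 3 i \sqrt{2}\right) \frac{1}{11640} = - \frac{50004}{27259} - \left(\frac{7}{582} + \frac{i \sqrt{2}}{3880}\right) = - \frac{29293141}{15864738} - \frac{i \sqrt{2}}{3880}$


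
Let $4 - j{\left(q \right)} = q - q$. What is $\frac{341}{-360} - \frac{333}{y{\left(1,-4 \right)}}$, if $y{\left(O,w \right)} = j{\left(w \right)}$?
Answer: $- \frac{30311}{360} \approx -84.197$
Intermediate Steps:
$j{\left(q \right)} = 4$ ($j{\left(q \right)} = 4 - \left(q - q\right) = 4 - 0 = 4 + 0 = 4$)
$y{\left(O,w \right)} = 4$
$\frac{341}{-360} - \frac{333}{y{\left(1,-4 \right)}} = \frac{341}{-360} - \frac{333}{4} = 341 \left(- \frac{1}{360}\right) - \frac{333}{4} = - \frac{341}{360} - \frac{333}{4} = - \frac{30311}{360}$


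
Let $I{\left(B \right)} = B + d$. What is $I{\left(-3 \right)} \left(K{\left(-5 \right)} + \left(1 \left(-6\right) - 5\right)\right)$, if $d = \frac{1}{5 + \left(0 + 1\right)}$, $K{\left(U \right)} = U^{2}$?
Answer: $- \frac{119}{3} \approx -39.667$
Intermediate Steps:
$d = \frac{1}{6}$ ($d = \frac{1}{5 + 1} = \frac{1}{6} \approx 0.16667$)
$I{\left(B \right)} = \frac{1}{6} + B$ ($I{\left(B \right)} = B + \frac{1}{6} = \frac{1}{6} + B$)
$I{\left(-3 \right)} \left(K{\left(-5 \right)} + \left(1 \left(-6\right) - 5\right)\right) = \left(\frac{1}{6} - 3\right) \left(\left(-5\right)^{2} + \left(1 \left(-6\right) - 5\right)\right) = - \frac{17 \left(25 - 11\right)}{6} = \left(- \frac{17}{6}\right) 14 = - \frac{119}{3}$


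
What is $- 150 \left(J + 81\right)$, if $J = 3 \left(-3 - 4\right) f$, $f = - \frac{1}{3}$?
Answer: $-13200$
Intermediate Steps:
$f = - \frac{1}{3}$ ($f = \left(-1\right) \frac{1}{3} = - \frac{1}{3} \approx -0.33333$)
$J = 7$ ($J = 3 \left(-3 - 4\right) \left(- \frac{1}{3}\right) = 3 \left(-7\right) \left(- \frac{1}{3}\right) = \left(-21\right) \left(- \frac{1}{3}\right) = 7$)
$- 150 \left(J + 81\right) = - 150 \left(7 + 81\right) = \left(-150\right) 88 = -13200$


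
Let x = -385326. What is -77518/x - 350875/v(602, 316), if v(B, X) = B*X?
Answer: -8603918291/5235809688 ≈ -1.6433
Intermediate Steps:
-77518/x - 350875/v(602, 316) = -77518/(-385326) - 350875/(602*316) = -77518*(-1/385326) - 350875/190232 = 38759/192663 - 350875*1/190232 = 38759/192663 - 50125/27176 = -8603918291/5235809688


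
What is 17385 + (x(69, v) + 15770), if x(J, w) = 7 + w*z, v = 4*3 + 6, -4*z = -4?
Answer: 33180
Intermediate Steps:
z = 1 (z = -¼*(-4) = 1)
v = 18 (v = 12 + 6 = 18)
x(J, w) = 7 + w (x(J, w) = 7 + w*1 = 7 + w)
17385 + (x(69, v) + 15770) = 17385 + ((7 + 18) + 15770) = 17385 + (25 + 15770) = 17385 + 15795 = 33180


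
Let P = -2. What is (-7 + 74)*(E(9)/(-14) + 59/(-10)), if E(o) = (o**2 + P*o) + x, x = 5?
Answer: -50451/70 ≈ -720.73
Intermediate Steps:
E(o) = 5 + o**2 - 2*o (E(o) = (o**2 - 2*o) + 5 = 5 + o**2 - 2*o)
(-7 + 74)*(E(9)/(-14) + 59/(-10)) = (-7 + 74)*((5 + 9**2 - 2*9)/(-14) + 59/(-10)) = 67*((5 + 81 - 18)*(-1/14) + 59*(-1/10)) = 67*(68*(-1/14) - 59/10) = 67*(-34/7 - 59/10) = 67*(-753/70) = -50451/70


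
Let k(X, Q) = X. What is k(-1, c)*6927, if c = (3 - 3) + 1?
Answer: -6927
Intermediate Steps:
c = 1 (c = 0 + 1 = 1)
k(-1, c)*6927 = -1*6927 = -6927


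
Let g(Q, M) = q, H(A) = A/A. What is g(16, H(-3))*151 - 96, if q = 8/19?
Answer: -616/19 ≈ -32.421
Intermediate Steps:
H(A) = 1
q = 8/19 (q = 8*(1/19) = 8/19 ≈ 0.42105)
g(Q, M) = 8/19
g(16, H(-3))*151 - 96 = (8/19)*151 - 96 = 1208/19 - 96 = -616/19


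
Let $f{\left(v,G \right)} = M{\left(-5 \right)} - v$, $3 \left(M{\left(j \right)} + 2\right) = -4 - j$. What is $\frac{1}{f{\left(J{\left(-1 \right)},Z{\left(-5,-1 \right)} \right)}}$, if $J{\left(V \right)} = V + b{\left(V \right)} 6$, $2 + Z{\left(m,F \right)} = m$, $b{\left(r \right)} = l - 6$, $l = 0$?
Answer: $\frac{3}{106} \approx 0.028302$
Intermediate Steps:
$b{\left(r \right)} = -6$ ($b{\left(r \right)} = 0 - 6 = -6$)
$Z{\left(m,F \right)} = -2 + m$
$J{\left(V \right)} = -36 + V$ ($J{\left(V \right)} = V - 36 = -36 + V$)
$M{\left(j \right)} = - \frac{10}{3} - \frac{j}{3}$ ($M{\left(j \right)} = -2 + \frac{-4 - j}{3} = -2 - \left(\frac{4}{3} + \frac{j}{3}\right) = - \frac{10}{3} - \frac{j}{3}$)
$f{\left(v,G \right)} = - \frac{5}{3} - v$ ($f{\left(v,G \right)} = \left(- \frac{10}{3} - - \frac{5}{3}\right) - v = \left(- \frac{10}{3} + \frac{5}{3}\right) - v = - \frac{5}{3} - v$)
$\frac{1}{f{\left(J{\left(-1 \right)},Z{\left(-5,-1 \right)} \right)}} = \frac{1}{- \frac{5}{3} - \left(-36 - 1\right)} = \frac{1}{- \frac{5}{3} - -37} = \frac{1}{- \frac{5}{3} + 37} = \frac{1}{\frac{106}{3}} = \frac{3}{106}$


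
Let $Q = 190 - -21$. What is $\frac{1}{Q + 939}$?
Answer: $\frac{1}{1150} \approx 0.00086956$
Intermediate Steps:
$Q = 211$ ($Q = 190 + 21 = 211$)
$\frac{1}{Q + 939} = \frac{1}{211 + 939} = \frac{1}{1150}$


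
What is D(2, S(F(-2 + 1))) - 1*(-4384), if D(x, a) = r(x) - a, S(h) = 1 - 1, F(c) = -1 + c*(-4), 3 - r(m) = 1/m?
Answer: 8773/2 ≈ 4386.5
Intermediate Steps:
r(m) = 3 - 1/m
F(c) = -1 - 4*c
S(h) = 0
D(x, a) = 3 - a - 1/x (D(x, a) = (3 - 1/x) - a = 3 - a - 1/x)
D(2, S(F(-2 + 1))) - 1*(-4384) = (3 - 1*0 - 1/2) - 1*(-4384) = (3 + 0 - 1*1/2) + 4384 = (3 + 0 - 1/2) + 4384 = 5/2 + 4384 = 8773/2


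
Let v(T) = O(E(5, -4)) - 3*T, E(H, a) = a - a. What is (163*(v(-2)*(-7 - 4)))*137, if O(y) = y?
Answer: -1473846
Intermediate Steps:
E(H, a) = 0
v(T) = -3*T (v(T) = 0 - 3*T = -3*T)
(163*(v(-2)*(-7 - 4)))*137 = (163*((-3*(-2))*(-7 - 4)))*137 = (163*(6*(-11)))*137 = (163*(-66))*137 = -10758*137 = -1473846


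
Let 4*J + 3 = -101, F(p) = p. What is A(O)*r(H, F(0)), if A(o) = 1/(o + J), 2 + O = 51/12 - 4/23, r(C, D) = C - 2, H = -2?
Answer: 368/2201 ≈ 0.16720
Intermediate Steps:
r(C, D) = -2 + C
J = -26 (J = -¾ + (¼)*(-101) = -¾ - 101/4 = -26)
O = 191/92 (O = -2 + (51/12 - 4/23) = -2 + (51*(1/12) - 4*1/23) = -2 + (17/4 - 4/23) = -2 + 375/92 = 191/92 ≈ 2.0761)
A(o) = 1/(-26 + o) (A(o) = 1/(o - 26) = 1/(-26 + o))
A(O)*r(H, F(0)) = (-2 - 2)/(-26 + 191/92) = -4/(-2201/92) = -92/2201*(-4) = 368/2201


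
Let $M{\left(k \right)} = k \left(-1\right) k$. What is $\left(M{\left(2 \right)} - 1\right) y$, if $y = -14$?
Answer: $70$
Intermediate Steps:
$M{\left(k \right)} = - k^{2}$ ($M{\left(k \right)} = - k k = - k^{2}$)
$\left(M{\left(2 \right)} - 1\right) y = \left(- 2^{2} - 1\right) \left(-14\right) = \left(\left(-1\right) 4 - 1\right) \left(-14\right) = \left(-4 - 1\right) \left(-14\right) = \left(-5\right) \left(-14\right) = 70$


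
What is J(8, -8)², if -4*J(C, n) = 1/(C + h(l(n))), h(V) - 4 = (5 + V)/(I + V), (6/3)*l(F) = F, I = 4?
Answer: 0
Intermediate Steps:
l(F) = F/2
h(V) = 4 + (5 + V)/(4 + V)
J(C, n) = -1/(4*(C + (21 + 5*n/2)/(4 + n/2))) (J(C, n) = -1/(4*(C + (21 + 5*(n/2))/(4 + n/2))) = -1/(4*(C + (21 + 5*n/2)/(4 + n/2))))
J(8, -8)² = ((-8 - 1*(-8))/(4*(42 + 5*(-8) + 8*(8 - 8))))² = ((-8 + 8)/(4*(42 - 40 + 8*0)))² = ((¼)*0/(42 - 40 + 0))² = ((¼)*0/2)² = ((¼)*(½)*0)² = 0² = 0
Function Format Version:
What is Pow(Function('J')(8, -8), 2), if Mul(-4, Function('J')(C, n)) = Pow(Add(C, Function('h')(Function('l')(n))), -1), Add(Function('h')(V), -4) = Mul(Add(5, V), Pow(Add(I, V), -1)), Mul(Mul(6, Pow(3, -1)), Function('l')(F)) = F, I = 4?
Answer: 0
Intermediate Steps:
Function('l')(F) = Mul(Rational(1, 2), F)
Function('h')(V) = Add(4, Mul(Pow(Add(4, V), -1), Add(5, V))) (Function('h')(V) = Add(4, Mul(Add(5, V), Pow(Add(4, V), -1))) = Add(4, Mul(Pow(Add(4, V), -1), Add(5, V))))
Function('J')(C, n) = Mul(Rational(-1, 4), Pow(Add(C, Mul(Pow(Add(4, Mul(Rational(1, 2), n)), -1), Add(21, Mul(Rational(5, 2), n)))), -1)) (Function('J')(C, n) = Mul(Rational(-1, 4), Pow(Add(C, Mul(Pow(Add(4, Mul(Rational(1, 2), n)), -1), Add(21, Mul(5, Mul(Rational(1, 2), n))))), -1)) = Mul(Rational(-1, 4), Pow(Add(C, Mul(Pow(Add(4, Mul(Rational(1, 2), n)), -1), Add(21, Mul(Rational(5, 2), n)))), -1)))
Pow(Function('J')(8, -8), 2) = Pow(Mul(Rational(1, 4), Pow(Add(42, Mul(5, -8), Mul(8, Add(8, -8))), -1), Add(-8, Mul(-1, -8))), 2) = Pow(Mul(Rational(1, 4), Pow(Add(42, -40, Mul(8, 0)), -1), Add(-8, 8)), 2) = Pow(Mul(Rational(1, 4), Pow(Add(42, -40, 0), -1), 0), 2) = Pow(Mul(Rational(1, 4), Pow(2, -1), 0), 2) = Pow(Mul(Rational(1, 4), Rational(1, 2), 0), 2) = Pow(0, 2) = 0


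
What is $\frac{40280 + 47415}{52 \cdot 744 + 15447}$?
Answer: $\frac{17539}{10827} \approx 1.6199$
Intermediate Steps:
$\frac{40280 + 47415}{52 \cdot 744 + 15447} = \frac{87695}{38688 + 15447} = \frac{87695}{54135} = 87695 \cdot \frac{1}{54135} = \frac{17539}{10827}$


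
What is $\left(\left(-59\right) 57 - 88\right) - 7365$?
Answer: $-10816$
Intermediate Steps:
$\left(\left(-59\right) 57 - 88\right) - 7365 = \left(-3363 - 88\right) - 7365 = -3451 - 7365 = -10816$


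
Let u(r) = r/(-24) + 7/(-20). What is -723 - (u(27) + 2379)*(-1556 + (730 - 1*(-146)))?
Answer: 1615994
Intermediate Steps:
u(r) = -7/20 - r/24 (u(r) = r*(-1/24) + 7*(-1/20) = -r/24 - 7/20 = -7/20 - r/24)
-723 - (u(27) + 2379)*(-1556 + (730 - 1*(-146))) = -723 - ((-7/20 - 1/24*27) + 2379)*(-1556 + (730 - 1*(-146))) = -723 - ((-7/20 - 9/8) + 2379)*(-1556 + (730 + 146)) = -723 - (-59/40 + 2379)*(-1556 + 876) = -723 - 95101*(-680)/40 = -723 - 1*(-1616717) = -723 + 1616717 = 1615994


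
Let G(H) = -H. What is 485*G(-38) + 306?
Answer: 18736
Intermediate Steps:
485*G(-38) + 306 = 485*(-1*(-38)) + 306 = 485*38 + 306 = 18430 + 306 = 18736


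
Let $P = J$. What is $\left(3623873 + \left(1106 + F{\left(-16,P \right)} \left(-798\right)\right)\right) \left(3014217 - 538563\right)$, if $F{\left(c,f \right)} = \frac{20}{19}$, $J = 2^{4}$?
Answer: $8972114211906$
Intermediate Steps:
$J = 16$
$P = 16$
$F{\left(c,f \right)} = \frac{20}{19}$ ($F{\left(c,f \right)} = 20 \cdot \frac{1}{19} = \frac{20}{19}$)
$\left(3623873 + \left(1106 + F{\left(-16,P \right)} \left(-798\right)\right)\right) \left(3014217 - 538563\right) = \left(3623873 + \left(1106 + \frac{20}{19} \left(-798\right)\right)\right) \left(3014217 - 538563\right) = \left(3623873 + \left(1106 - 840\right)\right) 2475654 = \left(3623873 + 266\right) 2475654 = 3624139 \cdot 2475654 = 8972114211906$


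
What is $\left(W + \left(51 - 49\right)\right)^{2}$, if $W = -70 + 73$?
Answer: $25$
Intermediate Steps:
$W = 3$
$\left(W + \left(51 - 49\right)\right)^{2} = \left(3 + \left(51 - 49\right)\right)^{2} = \left(3 + 2\right)^{2} = 5^{2} = 25$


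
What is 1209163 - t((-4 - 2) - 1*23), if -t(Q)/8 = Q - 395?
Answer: 1205771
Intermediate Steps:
t(Q) = 3160 - 8*Q (t(Q) = -8*(Q - 395) = -8*(-395 + Q) = 3160 - 8*Q)
1209163 - t((-4 - 2) - 1*23) = 1209163 - (3160 - 8*((-4 - 2) - 1*23)) = 1209163 - (3160 - 8*(-6 - 23)) = 1209163 - (3160 - 8*(-29)) = 1209163 - (3160 + 232) = 1209163 - 1*3392 = 1209163 - 3392 = 1205771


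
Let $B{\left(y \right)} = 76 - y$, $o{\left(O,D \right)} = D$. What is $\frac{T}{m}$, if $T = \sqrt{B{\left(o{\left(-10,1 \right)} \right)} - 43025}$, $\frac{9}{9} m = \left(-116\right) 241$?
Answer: $- \frac{5 i \sqrt{1718}}{27956} \approx - 0.0074132 i$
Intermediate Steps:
$m = -27956$ ($m = \left(-116\right) 241 = -27956$)
$T = 5 i \sqrt{1718}$ ($T = \sqrt{\left(76 - 1\right) - 43025} = \sqrt{75 - 43025} = \sqrt{-42950} = 5 i \sqrt{1718} \approx 207.24 i$)
$\frac{T}{m} = \frac{5 i \sqrt{1718}}{-27956} = 5 i \sqrt{1718} \left(- \frac{1}{27956}\right) = - \frac{5 i \sqrt{1718}}{27956}$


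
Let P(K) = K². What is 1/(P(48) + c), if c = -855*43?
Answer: -1/34461 ≈ -2.9018e-5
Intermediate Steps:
c = -36765
1/(P(48) + c) = 1/(48² - 36765) = 1/(2304 - 36765) = 1/(-34461) = -1/34461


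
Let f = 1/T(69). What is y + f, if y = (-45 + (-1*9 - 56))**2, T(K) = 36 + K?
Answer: 1270501/105 ≈ 12100.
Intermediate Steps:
y = 12100 (y = (-45 + (-9 - 56))**2 = (-45 - 65)**2 = (-110)**2 = 12100)
f = 1/105 (f = 1/(36 + 69) = 1/105 ≈ 0.0095238)
y + f = 12100 + 1/105 = 1270501/105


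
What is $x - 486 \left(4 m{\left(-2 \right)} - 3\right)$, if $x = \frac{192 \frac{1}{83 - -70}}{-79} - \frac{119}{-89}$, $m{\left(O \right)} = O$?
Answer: $\frac{1917447781}{358581} \approx 5347.3$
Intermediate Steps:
$x = \frac{473755}{358581}$ ($x = \frac{192}{83 + 70} \left(- \frac{1}{79}\right) - - \frac{119}{89} = \frac{192}{153} \left(- \frac{1}{79}\right) + \frac{119}{89} = 192 \cdot \frac{1}{153} \left(- \frac{1}{79}\right) + \frac{119}{89} = \frac{64}{51} \left(- \frac{1}{79}\right) + \frac{119}{89} = - \frac{64}{4029} + \frac{119}{89} = \frac{473755}{358581} \approx 1.3212$)
$x - 486 \left(4 m{\left(-2 \right)} - 3\right) = \frac{473755}{358581} - 486 \left(4 \left(-2\right) - 3\right) = \frac{473755}{358581} - 486 \left(-8 - 3\right) = \frac{473755}{358581} - -5346 = \frac{473755}{358581} + 5346 = \frac{1917447781}{358581}$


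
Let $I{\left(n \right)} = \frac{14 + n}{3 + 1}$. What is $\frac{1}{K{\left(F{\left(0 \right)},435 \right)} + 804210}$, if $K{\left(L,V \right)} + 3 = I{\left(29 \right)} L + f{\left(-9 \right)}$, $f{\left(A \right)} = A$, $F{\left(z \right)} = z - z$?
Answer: $\frac{1}{804198} \approx 1.2435 \cdot 10^{-6}$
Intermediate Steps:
$F{\left(z \right)} = 0$
$I{\left(n \right)} = \frac{7}{2} + \frac{n}{4}$ ($I{\left(n \right)} = \frac{14 + n}{4} = \left(14 + n\right) \frac{1}{4} = \frac{7}{2} + \frac{n}{4}$)
$K{\left(L,V \right)} = -12 + \frac{43 L}{4}$ ($K{\left(L,V \right)} = -3 + \left(\left(\frac{7}{2} + \frac{1}{4} \cdot 29\right) L - 9\right) = -3 + \left(\left(\frac{7}{2} + \frac{29}{4}\right) L - 9\right) = -3 + \left(\frac{43 L}{4} - 9\right) = -3 + \left(-9 + \frac{43 L}{4}\right) = -12 + \frac{43 L}{4}$)
$\frac{1}{K{\left(F{\left(0 \right)},435 \right)} + 804210} = \frac{1}{\left(-12 + \frac{43}{4} \cdot 0\right) + 804210} = \frac{1}{\left(-12 + 0\right) + 804210} = \frac{1}{-12 + 804210} = \frac{1}{804198}$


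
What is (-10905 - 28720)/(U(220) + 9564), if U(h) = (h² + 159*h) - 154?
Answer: -7925/18558 ≈ -0.42704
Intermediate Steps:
U(h) = -154 + h² + 159*h
(-10905 - 28720)/(U(220) + 9564) = (-10905 - 28720)/((-154 + 220² + 159*220) + 9564) = -39625/((-154 + 48400 + 34980) + 9564) = -39625/(83226 + 9564) = -39625/92790 = -39625*1/92790 = -7925/18558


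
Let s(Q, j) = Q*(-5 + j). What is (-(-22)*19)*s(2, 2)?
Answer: -2508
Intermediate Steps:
(-(-22)*19)*s(2, 2) = (-(-22)*19)*(2*(-5 + 2)) = (-22*(-19))*(2*(-3)) = 418*(-6) = -2508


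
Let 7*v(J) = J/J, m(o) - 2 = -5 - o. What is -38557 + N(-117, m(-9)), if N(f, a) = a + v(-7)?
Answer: -269856/7 ≈ -38551.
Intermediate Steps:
m(o) = -3 - o (m(o) = 2 + (-5 - o) = -3 - o)
v(J) = 1/7 (v(J) = (J/J)/7 = (1/7)*1 = 1/7)
N(f, a) = 1/7 + a (N(f, a) = a + 1/7 = 1/7 + a)
-38557 + N(-117, m(-9)) = -38557 + (1/7 + (-3 - 1*(-9))) = -38557 + (1/7 + (-3 + 9)) = -38557 + (1/7 + 6) = -38557 + 43/7 = -269856/7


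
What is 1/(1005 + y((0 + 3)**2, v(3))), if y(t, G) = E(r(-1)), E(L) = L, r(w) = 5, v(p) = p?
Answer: 1/1010 ≈ 0.00099010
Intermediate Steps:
y(t, G) = 5
1/(1005 + y((0 + 3)**2, v(3))) = 1/(1005 + 5) = 1/1010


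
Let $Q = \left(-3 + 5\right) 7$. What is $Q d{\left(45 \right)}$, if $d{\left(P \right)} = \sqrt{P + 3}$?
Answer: $56 \sqrt{3} \approx 96.995$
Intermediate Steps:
$Q = 14$ ($Q = 2 \cdot 7 = 14$)
$d{\left(P \right)} = \sqrt{3 + P}$
$Q d{\left(45 \right)} = 14 \sqrt{3 + 45} = 14 \sqrt{48} = 14 \cdot 4 \sqrt{3} = 56 \sqrt{3}$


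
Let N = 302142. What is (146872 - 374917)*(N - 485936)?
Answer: 41913302730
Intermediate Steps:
(146872 - 374917)*(N - 485936) = (146872 - 374917)*(302142 - 485936) = -228045*(-183794) = 41913302730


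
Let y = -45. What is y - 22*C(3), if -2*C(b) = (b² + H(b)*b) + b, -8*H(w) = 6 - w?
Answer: 597/8 ≈ 74.625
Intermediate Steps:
H(w) = -¾ + w/8 (H(w) = -(6 - w)/8 = -¾ + w/8)
C(b) = -b/2 - b²/2 - b*(-¾ + b/8)/2 (C(b) = -((b² + (-¾ + b/8)*b) + b)/2 = -((b² + b*(-¾ + b/8)) + b)/2 = -(b + b² + b*(-¾ + b/8))/2 = -b/2 - b²/2 - b*(-¾ + b/8)/2)
y - 22*C(3) = -45 - (-11)*3*(2 + 9*3)/8 = -45 - (-11)*3*(2 + 27)/8 = -45 - (-11)*3*29/8 = -45 - 22*(-87/16) = -45 + 957/8 = 597/8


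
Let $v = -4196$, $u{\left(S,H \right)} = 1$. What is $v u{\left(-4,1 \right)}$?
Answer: $-4196$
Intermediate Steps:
$v u{\left(-4,1 \right)} = \left(-4196\right) 1 = -4196$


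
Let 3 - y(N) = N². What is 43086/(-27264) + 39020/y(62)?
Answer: -204889101/17453504 ≈ -11.739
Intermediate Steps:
y(N) = 3 - N²
43086/(-27264) + 39020/y(62) = 43086/(-27264) + 39020/(3 - 1*62²) = 43086*(-1/27264) + 39020/(3 - 1*3844) = -7181/4544 + 39020/(3 - 3844) = -7181/4544 + 39020/(-3841) = -7181/4544 + 39020*(-1/3841) = -7181/4544 - 39020/3841 = -204889101/17453504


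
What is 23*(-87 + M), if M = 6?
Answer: -1863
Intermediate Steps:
23*(-87 + M) = 23*(-87 + 6) = 23*(-81) = -1863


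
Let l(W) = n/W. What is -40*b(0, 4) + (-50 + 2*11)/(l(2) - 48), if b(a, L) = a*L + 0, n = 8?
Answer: 7/11 ≈ 0.63636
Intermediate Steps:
l(W) = 8/W
b(a, L) = L*a (b(a, L) = L*a + 0 = L*a)
-40*b(0, 4) + (-50 + 2*11)/(l(2) - 48) = -160*0 + (-50 + 2*11)/(8/2 - 48) = -40*0 + (-50 + 22)/(8*(½) - 48) = 0 - 28/(4 - 48) = 0 - 28/(-44) = 0 - 28*(-1/44) = 0 + 7/11 = 7/11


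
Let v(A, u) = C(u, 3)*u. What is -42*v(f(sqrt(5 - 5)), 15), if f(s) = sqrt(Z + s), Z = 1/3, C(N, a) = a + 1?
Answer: -2520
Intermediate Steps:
C(N, a) = 1 + a
Z = 1/3 ≈ 0.33333
f(s) = sqrt(1/3 + s)
v(A, u) = 4*u (v(A, u) = (1 + 3)*u = 4*u)
-42*v(f(sqrt(5 - 5)), 15) = -168*15 = -42*60 = -2520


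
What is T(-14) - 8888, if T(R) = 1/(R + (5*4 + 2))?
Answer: -71103/8 ≈ -8887.9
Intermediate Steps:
T(R) = 1/(22 + R) (T(R) = 1/(R + (20 + 2)) = 1/(R + 22) = 1/(22 + R))
T(-14) - 8888 = 1/(22 - 14) - 8888 = 1/8 - 8888 = -71103/8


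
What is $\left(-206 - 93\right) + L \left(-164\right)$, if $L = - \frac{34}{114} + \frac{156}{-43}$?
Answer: $\frac{845323}{2451} \approx 344.89$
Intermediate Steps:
$L = - \frac{9623}{2451}$ ($L = \left(-34\right) \frac{1}{114} + 156 \left(- \frac{1}{43}\right) = - \frac{17}{57} - \frac{156}{43} = - \frac{9623}{2451} \approx -3.9262$)
$\left(-206 - 93\right) + L \left(-164\right) = \left(-206 - 93\right) - - \frac{1578172}{2451} = \left(-206 - 93\right) + \frac{1578172}{2451} = -299 + \frac{1578172}{2451} = \frac{845323}{2451}$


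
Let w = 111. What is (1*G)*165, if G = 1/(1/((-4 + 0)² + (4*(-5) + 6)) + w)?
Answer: 330/223 ≈ 1.4798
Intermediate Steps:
G = 2/223 (G = 1/(1/((-4 + 0)² + (4*(-5) + 6)) + 111) = 1/(1/((-4)² + (-20 + 6)) + 111) = 1/(1/(16 - 14) + 111) = 1/(1/2 + 111) = 1/(½ + 111) = 1/(223/2) = 2/223 ≈ 0.0089686)
(1*G)*165 = (1*(2/223))*165 = (2/223)*165 = 330/223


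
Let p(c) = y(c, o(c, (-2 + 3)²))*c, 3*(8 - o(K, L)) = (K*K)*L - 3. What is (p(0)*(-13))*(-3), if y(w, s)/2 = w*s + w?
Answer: 0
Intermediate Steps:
o(K, L) = 9 - L*K²/3 (o(K, L) = 8 - ((K*K)*L - 3)/3 = 8 - (K²*L - 3)/3 = 8 - (L*K² - 3)/3 = 8 - (-3 + L*K²)/3 = 8 + (1 - L*K²/3) = 9 - L*K²/3)
y(w, s) = 2*w + 2*s*w (y(w, s) = 2*(w*s + w) = 2*(s*w + w) = 2*(w + s*w) = 2*w + 2*s*w)
p(c) = 2*c²*(10 - c²/3) (p(c) = (2*c*(1 + (9 - (-2 + 3)²*c²/3)))*c = (2*c*(1 + (9 - ⅓*1²*c²)))*c = (2*c*(1 + (9 - ⅓*1*c²)))*c = (2*c*(1 + (9 - c²/3)))*c = (2*c*(10 - c²/3))*c = 2*c²*(10 - c²/3))
(p(0)*(-13))*(-3) = (((⅔)*0²*(30 - 1*0²))*(-13))*(-3) = (((⅔)*0*(30 - 1*0))*(-13))*(-3) = (((⅔)*0*(30 + 0))*(-13))*(-3) = (((⅔)*0*30)*(-13))*(-3) = (0*(-13))*(-3) = 0*(-3) = 0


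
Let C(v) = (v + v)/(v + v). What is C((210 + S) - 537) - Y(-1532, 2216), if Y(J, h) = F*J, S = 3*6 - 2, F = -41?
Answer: -62811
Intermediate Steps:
S = 16 (S = 18 - 2 = 16)
Y(J, h) = -41*J
C(v) = 1 (C(v) = (2*v)/((2*v)) = (2*v)*(1/(2*v)) = 1)
C((210 + S) - 537) - Y(-1532, 2216) = 1 - (-41)*(-1532) = 1 - 1*62812 = 1 - 62812 = -62811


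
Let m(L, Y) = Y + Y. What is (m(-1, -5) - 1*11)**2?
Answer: 441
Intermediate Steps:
m(L, Y) = 2*Y
(m(-1, -5) - 1*11)**2 = (2*(-5) - 1*11)**2 = (-10 - 11)**2 = (-21)**2 = 441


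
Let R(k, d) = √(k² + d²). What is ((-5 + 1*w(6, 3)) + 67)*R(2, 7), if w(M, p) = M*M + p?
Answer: 101*√53 ≈ 735.29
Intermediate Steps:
w(M, p) = p + M² (w(M, p) = M² + p = p + M²)
R(k, d) = √(d² + k²)
((-5 + 1*w(6, 3)) + 67)*R(2, 7) = ((-5 + 1*(3 + 6²)) + 67)*√(7² + 2²) = ((-5 + 1*(3 + 36)) + 67)*√(49 + 4) = ((-5 + 1*39) + 67)*√53 = ((-5 + 39) + 67)*√53 = (34 + 67)*√53 = 101*√53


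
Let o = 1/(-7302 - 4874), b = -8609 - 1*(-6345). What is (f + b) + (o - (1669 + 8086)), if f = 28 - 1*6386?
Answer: -223758353/12176 ≈ -18377.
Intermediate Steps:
f = -6358 (f = 28 - 6386 = -6358)
b = -2264 (b = -8609 + 6345 = -2264)
o = -1/12176 (o = 1/(-12176) = -1/12176 ≈ -8.2129e-5)
(f + b) + (o - (1669 + 8086)) = (-6358 - 2264) + (-1/12176 - (1669 + 8086)) = -8622 + (-1/12176 - 1*9755) = -8622 + (-1/12176 - 9755) = -8622 - 118776881/12176 = -223758353/12176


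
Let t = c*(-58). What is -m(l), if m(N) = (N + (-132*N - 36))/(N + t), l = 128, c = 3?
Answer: -8402/23 ≈ -365.30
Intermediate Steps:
t = -174 (t = 3*(-58) = -174)
m(N) = (-36 - 131*N)/(-174 + N) (m(N) = (N + (-132*N - 36))/(N - 174) = (N + (-36 - 132*N))/(-174 + N) = (-36 - 131*N)/(-174 + N))
-m(l) = -(-36 - 131*128)/(-174 + 128) = -(-36 - 16768)/(-46) = -(-1)*(-16804)/46 = -1*8402/23 = -8402/23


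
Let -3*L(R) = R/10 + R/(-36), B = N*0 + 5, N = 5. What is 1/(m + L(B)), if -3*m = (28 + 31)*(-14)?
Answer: 108/29723 ≈ 0.0036336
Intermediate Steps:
B = 5 (B = 5*0 + 5 = 0 + 5 = 5)
m = 826/3 (m = -(28 + 31)*(-14)/3 = -59*(-14)/3 = -1/3*(-826) = 826/3 ≈ 275.33)
L(R) = -13*R/540 (L(R) = -(R/10 + R/(-36))/3 = -(R*(1/10) + R*(-1/36))/3 = -(R/10 - R/36)/3 = -13*R/540)
1/(m + L(B)) = 1/(826/3 - 13/540*5) = 1/(826/3 - 13/108) = 1/(29723/108) = 108/29723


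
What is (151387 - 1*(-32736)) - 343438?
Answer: -159315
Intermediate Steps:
(151387 - 1*(-32736)) - 343438 = (151387 + 32736) - 343438 = 184123 - 343438 = -159315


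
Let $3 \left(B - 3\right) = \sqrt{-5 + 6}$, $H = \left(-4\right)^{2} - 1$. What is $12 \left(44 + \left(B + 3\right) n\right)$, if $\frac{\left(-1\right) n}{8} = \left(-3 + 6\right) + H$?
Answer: $-10416$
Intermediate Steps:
$H = 15$ ($H = 16 - 1 = 15$)
$B = \frac{10}{3}$ ($B = 3 + \frac{\sqrt{-5 + 6}}{3} = 3 + \frac{\sqrt{1}}{3} = 3 + \frac{1}{3} \cdot 1 = 3 + \frac{1}{3} = \frac{10}{3} \approx 3.3333$)
$n = -144$ ($n = - 8 \left(\left(-3 + 6\right) + 15\right) = - 8 \left(3 + 15\right) = \left(-8\right) 18 = -144$)
$12 \left(44 + \left(B + 3\right) n\right) = 12 \left(44 + \left(\frac{10}{3} + 3\right) \left(-144\right)\right) = 12 \left(44 + \frac{19}{3} \left(-144\right)\right) = 12 \left(44 - 912\right) = 12 \left(-868\right) = -10416$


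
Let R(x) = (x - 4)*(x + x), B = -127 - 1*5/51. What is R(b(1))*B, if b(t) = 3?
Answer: 12964/17 ≈ 762.59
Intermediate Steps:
B = -6482/51 (B = -127 - 5*1/51 = -127 - 5/51 = -6482/51 ≈ -127.10)
R(x) = 2*x*(-4 + x) (R(x) = (-4 + x)*(2*x) = 2*x*(-4 + x))
R(b(1))*B = (2*3*(-4 + 3))*(-6482/51) = (2*3*(-1))*(-6482/51) = -6*(-6482/51) = 12964/17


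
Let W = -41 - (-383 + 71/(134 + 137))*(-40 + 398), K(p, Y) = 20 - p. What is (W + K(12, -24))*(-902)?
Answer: -33485426766/271 ≈ -1.2356e+8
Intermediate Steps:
W = 37121365/271 (W = -41 - (-383 + 71/271)*358 = -41 - (-103722)*358/271 = -41 - 1*(-37132476/271) = -41 + 37132476/271 = 37121365/271 ≈ 1.3698e+5)
(W + K(12, -24))*(-902) = (37121365/271 + (20 - 1*12))*(-902) = (37121365/271 + (20 - 12))*(-902) = (37121365/271 + 8)*(-902) = (37123533/271)*(-902) = -33485426766/271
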